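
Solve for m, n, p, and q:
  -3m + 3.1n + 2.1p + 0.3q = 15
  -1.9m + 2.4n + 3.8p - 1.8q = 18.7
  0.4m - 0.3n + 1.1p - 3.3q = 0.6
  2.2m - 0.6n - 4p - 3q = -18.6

m = 1, n = 3, p = 4, q = 1

Row-reduce the augmented matrix:
R1 ← R1 / (-3).
R2 ← R2 + 19/10·R1.
R3 ← R3 − 2/5·R1.
R4 ← R4 − 11/5·R1.
R2 ← R2 / (131/300).
R1 ← R1 + 31/30·R2.
R3 ← R3 − 17/150·R2.
R4 ← R4 − 251/150·R2.
R3 ← R3 / (484/655).
R1 ← R1 − 674/131·R3.
R2 ← R2 − 741/131·R3.
R4 ← R4 + 7811/655·R3.
R4 ← R4 / (-95421/2420).
R1 ← R1 − 3459/242·R4.
R2 ← R2 − 7959/484·R4.
R3 ← R3 + 1797/484·R4.
Reading off the reduced rows gives m = 1, n = 3, p = 4, q = 1.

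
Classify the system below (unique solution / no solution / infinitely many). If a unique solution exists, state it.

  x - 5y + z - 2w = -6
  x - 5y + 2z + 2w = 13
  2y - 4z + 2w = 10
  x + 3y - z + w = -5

x = -5, y = -2, z = -1, w = 5

Row-reduce the augmented matrix:
R2 ← R2 − 1·R1.
R4 ← R4 − 1·R1.
Swap R2 and R3.
R2 ← R2 / (2).
R1 ← R1 + 5·R2.
R4 ← R4 − 8·R2.
R1 ← R1 + 9·R3.
R2 ← R2 + 2·R3.
R4 ← R4 − 14·R3.
R4 ← R4 / (-61).
R1 ← R1 − 39·R4.
R2 ← R2 − 9·R4.
R3 ← R3 − 4·R4.
Reading off the reduced rows gives x = -5, y = -2, z = -1, w = 5.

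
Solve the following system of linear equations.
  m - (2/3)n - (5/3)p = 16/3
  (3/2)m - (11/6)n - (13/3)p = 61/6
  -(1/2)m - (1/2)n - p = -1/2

Row-reduce:
R2 ← R2 − 3/2·R1.
R3 ← R3 + 1/2·R1.
R2 ← R2 / (-5/6).
R1 ← R1 + 2/3·R2.
R3 ← R3 + 5/6·R2.
Rank is 2 with 3 unknowns, leaving p free.

infinitely many solutions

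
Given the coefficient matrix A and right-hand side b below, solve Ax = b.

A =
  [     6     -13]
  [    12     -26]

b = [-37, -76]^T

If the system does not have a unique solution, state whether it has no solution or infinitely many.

no solution

Row-reduce:
R1 ← R1 / (6).
R2 ← R2 − 12·R1.
Row 2 reduces to 0 = -2, a contradiction. The system is inconsistent.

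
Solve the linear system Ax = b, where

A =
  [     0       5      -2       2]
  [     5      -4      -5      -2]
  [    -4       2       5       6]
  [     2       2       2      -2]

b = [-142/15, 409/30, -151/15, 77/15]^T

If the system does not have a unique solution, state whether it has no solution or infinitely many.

Row-reduce the augmented matrix:
Swap R1 and R2.
R1 ← R1 / (5).
R3 ← R3 + 4·R1.
R4 ← R4 − 2·R1.
R2 ← R2 / (5).
R1 ← R1 + 4/5·R2.
R3 ← R3 + 6/5·R2.
R4 ← R4 − 18/5·R2.
R3 ← R3 / (13/25).
R1 ← R1 + 33/25·R3.
R2 ← R2 + 2/5·R3.
R4 ← R4 − 136/25·R3.
R4 ← R4 / (-698/13).
R1 ← R1 − 160/13·R4.
R2 ← R2 − 54/13·R4.
R3 ← R3 − 122/13·R4.
Reading off the reduced rows gives x_1 = 5/2, x_2 = -4/3, x_3 = 1, x_4 = -2/5.

x_1 = 5/2, x_2 = -4/3, x_3 = 1, x_4 = -2/5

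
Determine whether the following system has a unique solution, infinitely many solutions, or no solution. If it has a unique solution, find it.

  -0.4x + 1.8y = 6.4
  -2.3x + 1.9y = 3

Row-reduce the augmented matrix:
R1 ← R1 / (-2/5).
R2 ← R2 + 23/10·R1.
R2 ← R2 / (-169/20).
R1 ← R1 + 9/2·R2.
Reading off the reduced rows gives x = 2, y = 4.

x = 2, y = 4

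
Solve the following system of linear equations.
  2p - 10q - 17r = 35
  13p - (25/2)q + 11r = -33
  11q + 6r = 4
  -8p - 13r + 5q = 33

no solution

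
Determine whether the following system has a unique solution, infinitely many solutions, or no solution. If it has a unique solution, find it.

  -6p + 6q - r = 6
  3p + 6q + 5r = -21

infinitely many solutions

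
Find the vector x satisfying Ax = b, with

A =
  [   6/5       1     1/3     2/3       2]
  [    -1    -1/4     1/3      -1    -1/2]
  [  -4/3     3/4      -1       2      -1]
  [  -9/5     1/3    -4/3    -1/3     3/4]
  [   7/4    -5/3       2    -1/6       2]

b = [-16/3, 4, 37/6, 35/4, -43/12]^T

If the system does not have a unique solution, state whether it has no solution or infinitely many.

Row-reduce the augmented matrix:
R1 ← R1 / (6/5).
R2 ← R2 + 1·R1.
R3 ← R3 + 4/3·R1.
R4 ← R4 + 9/5·R1.
R5 ← R5 − 7/4·R1.
R2 ← R2 / (7/12).
R1 ← R1 − 5/6·R2.
R3 ← R3 − 67/36·R2.
R4 ← R4 − 11/6·R2.
R5 ← R5 + 25/8·R2.
R3 ← R3 / (-325/126).
R1 ← R1 + 25/42·R3.
R2 ← R2 − 22/21·R3.
R4 ← R4 + 347/126·R3.
R5 ← R5 − 2413/504·R3.
R4 ← R4 / (-6952/2925).
R1 ← R1 − 3/13·R4.
R2 ← R2 − 904/975·R4.
R3 ← R3 + 524/325·R4.
R5 ← R5 − 49133/11700·R4.
R5 ← R5 / (618045/111232).
R1 ← R1 − 23475/27808·R5.
R2 ← R2 − 7155/3476·R5.
R3 ← R3 + 6243/6952·R5.
R4 ← R4 + 32205/27808·R5.
Reading off the reduced rows gives x_1 = -5, x_2 = -2, x_3 = 0, x_4 = 1, x_5 = 1.

x_1 = -5, x_2 = -2, x_3 = 0, x_4 = 1, x_5 = 1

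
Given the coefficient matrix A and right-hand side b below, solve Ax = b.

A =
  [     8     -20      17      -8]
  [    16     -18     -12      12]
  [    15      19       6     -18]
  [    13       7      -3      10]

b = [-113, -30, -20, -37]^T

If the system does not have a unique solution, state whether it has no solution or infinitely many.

Row-reduce the augmented matrix:
R1 ← R1 / (8).
R2 ← R2 − 16·R1.
R3 ← R3 − 15·R1.
R4 ← R4 − 13·R1.
R2 ← R2 / (22).
R1 ← R1 + 5/2·R2.
R3 ← R3 − 113/2·R2.
R4 ← R4 − 79/2·R2.
R3 ← R3 / (8119/88).
R1 ← R1 + 273/88·R3.
R2 ← R2 + 23/11·R3.
R4 ← R4 − 4573/88·R3.
R4 ← R4 / (121132/8119).
R1 ← R1 + 2736/8119·R4.
R2 ← R2 + 150/353·R4.
R3 ← R3 + 6592/8119·R4.
Reading off the reduced rows gives x_1 = -3, x_2 = 1, x_3 = -5, x_4 = -2.

x_1 = -3, x_2 = 1, x_3 = -5, x_4 = -2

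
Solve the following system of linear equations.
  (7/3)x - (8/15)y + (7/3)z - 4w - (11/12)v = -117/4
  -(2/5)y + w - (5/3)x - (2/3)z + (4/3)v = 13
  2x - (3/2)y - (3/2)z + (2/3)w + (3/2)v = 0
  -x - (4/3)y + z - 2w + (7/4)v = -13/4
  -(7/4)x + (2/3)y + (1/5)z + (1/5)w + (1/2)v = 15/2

infinitely many solutions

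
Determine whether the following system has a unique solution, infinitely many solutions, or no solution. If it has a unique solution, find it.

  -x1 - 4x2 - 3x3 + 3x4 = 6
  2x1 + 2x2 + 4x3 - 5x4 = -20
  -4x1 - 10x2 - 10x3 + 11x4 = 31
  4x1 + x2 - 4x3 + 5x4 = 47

Row-reduce:
R1 ← R1 / (-1).
R2 ← R2 − 2·R1.
R3 ← R3 + 4·R1.
R4 ← R4 − 4·R1.
R2 ← R2 / (-6).
R1 ← R1 − 4·R2.
R3 ← R3 − 6·R2.
R4 ← R4 + 15·R2.
Swap R3 and R4.
R3 ← R3 / (-11).
R1 ← R1 − 5/3·R3.
R2 ← R2 − 1/3·R3.
Row 4 reduces to 0 = -1, a contradiction. The system is inconsistent.

no solution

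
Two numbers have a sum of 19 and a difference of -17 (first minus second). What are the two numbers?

Let x = first number, y = second number.
  x + y = 19
  x - y = -17
From equation 1: x = 19 − y.
Substitute into equation 2 and solve: y = 18.
Then x = 1.

first number: 1, second number: 18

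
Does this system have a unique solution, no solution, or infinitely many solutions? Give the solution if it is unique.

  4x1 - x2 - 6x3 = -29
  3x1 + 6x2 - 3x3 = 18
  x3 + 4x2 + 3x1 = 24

Row-reduce the augmented matrix:
R1 ← R1 / (4).
R2 ← R2 − 3·R1.
R3 ← R3 − 3·R1.
R2 ← R2 / (27/4).
R1 ← R1 + 1/4·R2.
R3 ← R3 − 19/4·R2.
R3 ← R3 / (40/9).
R1 ← R1 + 13/9·R3.
R2 ← R2 − 2/9·R3.
Reading off the reduced rows gives x1 = 0, x2 = 5, x3 = 4.

x1 = 0, x2 = 5, x3 = 4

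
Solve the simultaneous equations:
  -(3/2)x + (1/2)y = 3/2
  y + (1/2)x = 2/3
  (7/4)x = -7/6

Row-reduce the augmented matrix:
R1 ← R1 / (-3/2).
R2 ← R2 − 1/2·R1.
R3 ← R3 − 7/4·R1.
R2 ← R2 / (7/6).
R1 ← R1 + 1/3·R2.
R3 ← R3 − 7/12·R2.
R3 reduces to 0 = 0, so the extra equation is consistent.
Reading off the reduced rows gives x = -2/3, y = 1.

x = -2/3, y = 1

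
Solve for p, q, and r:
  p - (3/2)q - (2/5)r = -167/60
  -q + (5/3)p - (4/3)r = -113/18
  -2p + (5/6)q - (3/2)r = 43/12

p = -3, q = -1/2, r = 4/3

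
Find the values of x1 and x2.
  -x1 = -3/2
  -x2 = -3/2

x1 = 3/2, x2 = 3/2

Row-reduce the augmented matrix:
R1 ← R1 / (-1).
R2 ← R2 / (-1).
Reading off the reduced rows gives x1 = 3/2, x2 = 3/2.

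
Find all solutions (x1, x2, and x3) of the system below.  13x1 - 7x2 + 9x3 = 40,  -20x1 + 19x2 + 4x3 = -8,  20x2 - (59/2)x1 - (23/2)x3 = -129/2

Row-reduce:
R1 ← R1 / (13).
R2 ← R2 + 20·R1.
R3 ← R3 + 59/2·R1.
R2 ← R2 / (107/13).
R1 ← R1 + 7/13·R2.
R3 ← R3 − 107/26·R2.
Row 3 reduces to 0 = -1/2, a contradiction. The system is inconsistent.

no solution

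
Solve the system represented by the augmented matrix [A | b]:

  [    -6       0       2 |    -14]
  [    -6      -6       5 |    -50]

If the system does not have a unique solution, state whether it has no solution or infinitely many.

infinitely many solutions

Row-reduce:
R1 ← R1 / (-6).
R2 ← R2 + 6·R1.
R2 ← R2 / (-6).
Rank is 2 with 3 unknowns, leaving x_3 free.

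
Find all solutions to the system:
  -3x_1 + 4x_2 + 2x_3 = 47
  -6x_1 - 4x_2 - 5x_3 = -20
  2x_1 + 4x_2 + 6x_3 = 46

Row-reduce the augmented matrix:
R1 ← R1 / (-3).
R2 ← R2 + 6·R1.
R3 ← R3 − 2·R1.
R2 ← R2 / (-12).
R1 ← R1 + 4/3·R2.
R3 ← R3 − 20/3·R2.
R3 ← R3 / (7/3).
R1 ← R1 − 1/3·R3.
R2 ← R2 − 3/4·R3.
Reading off the reduced rows gives x_1 = -5, x_2 = 5, x_3 = 6.

x_1 = -5, x_2 = 5, x_3 = 6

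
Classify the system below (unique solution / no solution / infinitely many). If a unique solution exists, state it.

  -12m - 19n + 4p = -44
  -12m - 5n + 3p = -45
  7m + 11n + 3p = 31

m = 4, n = 0, p = 1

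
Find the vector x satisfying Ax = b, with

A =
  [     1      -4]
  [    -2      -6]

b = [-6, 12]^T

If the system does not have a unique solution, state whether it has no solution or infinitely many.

From equation 1: x_1 = -6 + 4·x_2.
Substitute into equation 2 and solve: x_2 = 0.
Then x_1 = -6.

x_1 = -6, x_2 = 0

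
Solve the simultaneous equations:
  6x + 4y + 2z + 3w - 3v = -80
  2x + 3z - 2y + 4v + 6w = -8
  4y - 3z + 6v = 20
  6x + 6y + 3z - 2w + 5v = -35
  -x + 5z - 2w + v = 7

x = -6, y = -4, z = -2, w = -3, v = 5

Row-reduce the augmented matrix:
R1 ← R1 / (6).
R2 ← R2 − 2·R1.
R4 ← R4 − 6·R1.
R5 ← R5 + 1·R1.
R2 ← R2 / (-10/3).
R1 ← R1 − 2/3·R2.
R3 ← R3 − 4·R2.
R4 ← R4 − 2·R2.
R5 ← R5 − 2/3·R2.
R3 ← R3 / (-1/5).
R1 ← R1 − 4/5·R3.
R2 ← R2 + 7/10·R3.
R4 ← R4 − 12/5·R3.
R5 ← R5 − 29/5·R3.
R4 ← R4 / (70).
R1 ← R1 − 51/2·R4.
R2 ← R2 + 45/2·R4.
R3 ← R3 + 30·R4.
R5 ← R5 − 347/2·R4.
R5 ← R5 / (-971/28).
R1 ← R1 + 223/28·R5.
R2 ← R2 − 177/28·R5.
R3 ← R3 − 45/7·R5.
R4 ← R4 − 31/14·R5.
Reading off the reduced rows gives x = -6, y = -4, z = -2, w = -3, v = 5.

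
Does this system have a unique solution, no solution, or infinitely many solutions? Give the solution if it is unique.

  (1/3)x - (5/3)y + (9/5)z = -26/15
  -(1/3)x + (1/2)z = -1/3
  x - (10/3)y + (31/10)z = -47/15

Row-reduce:
R1 ← R1 / (1/3).
R2 ← R2 + 1/3·R1.
R3 ← R3 − 1·R1.
R2 ← R2 / (-5/3).
R1 ← R1 + 5·R2.
R3 ← R3 − 5/3·R2.
Rank is 2 with 3 unknowns, leaving z free.

infinitely many solutions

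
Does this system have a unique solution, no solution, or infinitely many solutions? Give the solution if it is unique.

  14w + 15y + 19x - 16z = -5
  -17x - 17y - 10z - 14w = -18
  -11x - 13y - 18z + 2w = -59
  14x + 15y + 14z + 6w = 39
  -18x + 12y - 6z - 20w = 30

no solution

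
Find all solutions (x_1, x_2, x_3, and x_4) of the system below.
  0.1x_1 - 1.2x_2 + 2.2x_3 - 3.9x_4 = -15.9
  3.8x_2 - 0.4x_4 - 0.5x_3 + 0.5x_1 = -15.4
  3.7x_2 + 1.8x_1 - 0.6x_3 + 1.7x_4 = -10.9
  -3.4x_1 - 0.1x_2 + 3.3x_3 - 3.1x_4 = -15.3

x_1 = -2, x_2 = -4, x_3 = -4, x_4 = 3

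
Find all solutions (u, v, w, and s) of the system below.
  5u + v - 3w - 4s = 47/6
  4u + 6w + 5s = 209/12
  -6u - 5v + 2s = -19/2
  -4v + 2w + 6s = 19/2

Row-reduce the augmented matrix:
R1 ← R1 / (5).
R2 ← R2 − 4·R1.
R3 ← R3 + 6·R1.
R2 ← R2 / (-4/5).
R1 ← R1 − 1/5·R2.
R3 ← R3 + 19/5·R2.
R4 ← R4 + 4·R2.
R3 ← R3 / (-87/2).
R1 ← R1 − 3/2·R3.
R2 ← R2 + 21/2·R3.
R4 ← R4 + 40·R3.
R4 ← R4 / (295/87).
R1 ← R1 + 11/58·R4.
R2 ← R2 + 5/29·R4.
R3 ← R3 − 167/174·R4.
Reading off the reduced rows gives u = 8/3, v = -1, w = 1/2, s = 3/4.

u = 8/3, v = -1, w = 1/2, s = 3/4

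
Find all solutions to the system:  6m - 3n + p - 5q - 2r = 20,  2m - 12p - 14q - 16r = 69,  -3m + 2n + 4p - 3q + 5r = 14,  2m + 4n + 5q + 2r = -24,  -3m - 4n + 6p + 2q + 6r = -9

no solution

Row-reduce:
R1 ← R1 / (6).
R2 ← R2 − 2·R1.
R3 ← R3 + 3·R1.
R4 ← R4 − 2·R1.
R5 ← R5 + 3·R1.
R1 ← R1 + 1/2·R2.
R3 ← R3 − 1/2·R2.
R4 ← R4 − 5·R2.
R5 ← R5 + 11/2·R2.
R3 ← R3 / (32/3).
R1 ← R1 + 6·R3.
R2 ← R2 + 37/3·R3.
R4 ← R4 − 184/3·R3.
R5 ← R5 + 184/3·R3.
R4 ← R4 / (129/2).
R1 ← R1 + 53/8·R4.
R2 ← R2 + 185/16·R4.
R3 ← R3 − 1/16·R4.
R5 ← R5 + 129/2·R4.
Row 5 reduces to 0 = 3/2, a contradiction. The system is inconsistent.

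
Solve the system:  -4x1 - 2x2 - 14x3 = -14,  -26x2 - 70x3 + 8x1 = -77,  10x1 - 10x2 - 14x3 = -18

Row-reduce:
R1 ← R1 / (-4).
R2 ← R2 − 8·R1.
R3 ← R3 − 10·R1.
R2 ← R2 / (-30).
R1 ← R1 − 1/2·R2.
R3 ← R3 + 15·R2.
Row 3 reduces to 0 = -1/2, a contradiction. The system is inconsistent.

no solution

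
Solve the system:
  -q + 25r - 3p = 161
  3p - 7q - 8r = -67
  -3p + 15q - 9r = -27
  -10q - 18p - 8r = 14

p = -4, q = 1, r = 6

Row-reduce the augmented matrix:
R1 ← R1 / (-3).
R2 ← R2 − 3·R1.
R3 ← R3 + 3·R1.
R4 ← R4 + 18·R1.
R2 ← R2 / (-8).
R1 ← R1 − 1/3·R2.
R3 ← R3 − 16·R2.
R4 ← R4 + 4·R2.
Swap R3 and R4.
R3 ← R3 / (-333/2).
R1 ← R1 + 61/8·R3.
R2 ← R2 + 17/8·R3.
R4 reduces to 0 = 0, so the extra equation is consistent.
Reading off the reduced rows gives p = -4, q = 1, r = 6.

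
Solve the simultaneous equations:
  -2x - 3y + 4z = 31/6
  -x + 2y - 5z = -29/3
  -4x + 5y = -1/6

Row-reduce the augmented matrix:
R1 ← R1 / (-2).
R2 ← R2 + 1·R1.
R3 ← R3 + 4·R1.
R2 ← R2 / (7/2).
R1 ← R1 − 3/2·R2.
R3 ← R3 − 11·R2.
R3 ← R3 / (14).
R1 ← R1 − 1·R3.
R2 ← R2 + 2·R3.
Reading off the reduced rows gives x = 2/3, y = 1/2, z = 2.

x = 2/3, y = 1/2, z = 2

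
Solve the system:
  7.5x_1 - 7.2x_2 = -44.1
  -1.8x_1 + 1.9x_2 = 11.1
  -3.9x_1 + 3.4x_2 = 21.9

Row-reduce the augmented matrix:
R1 ← R1 / (15/2).
R2 ← R2 + 9/5·R1.
R3 ← R3 + 39/10·R1.
R2 ← R2 / (43/250).
R1 ← R1 + 24/25·R2.
R3 ← R3 + 43/125·R2.
R3 reduces to 0 = 0, so the extra equation is consistent.
Reading off the reduced rows gives x_1 = -3, x_2 = 3.

x_1 = -3, x_2 = 3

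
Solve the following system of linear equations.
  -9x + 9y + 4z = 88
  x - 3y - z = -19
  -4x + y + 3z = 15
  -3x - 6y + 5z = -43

x = -6, y = 6, z = -5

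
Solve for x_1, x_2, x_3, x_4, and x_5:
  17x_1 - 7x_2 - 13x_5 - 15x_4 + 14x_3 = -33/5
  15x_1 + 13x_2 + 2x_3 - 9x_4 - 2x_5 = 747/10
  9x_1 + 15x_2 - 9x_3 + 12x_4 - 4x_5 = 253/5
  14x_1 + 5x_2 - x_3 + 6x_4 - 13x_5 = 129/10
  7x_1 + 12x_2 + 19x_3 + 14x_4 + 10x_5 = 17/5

x_1 = 3, x_2 = 2, x_3 = -12/5, x_4 = -3/2, x_5 = 5/2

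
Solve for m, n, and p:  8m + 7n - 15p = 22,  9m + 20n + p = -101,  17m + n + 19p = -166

m = -4, n = -3, p = -5

Row-reduce the augmented matrix:
R1 ← R1 / (8).
R2 ← R2 − 9·R1.
R3 ← R3 − 17·R1.
R2 ← R2 / (97/8).
R1 ← R1 − 7/8·R2.
R3 ← R3 + 111/8·R2.
R3 ← R3 / (6919/97).
R1 ← R1 + 307/97·R3.
R2 ← R2 − 143/97·R3.
Reading off the reduced rows gives m = -4, n = -3, p = -5.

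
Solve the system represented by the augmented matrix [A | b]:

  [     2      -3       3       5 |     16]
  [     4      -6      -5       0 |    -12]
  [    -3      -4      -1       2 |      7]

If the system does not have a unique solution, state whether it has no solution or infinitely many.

Row-reduce:
R1 ← R1 / (2).
R2 ← R2 − 4·R1.
R3 ← R3 + 3·R1.
Swap R2 and R3.
R2 ← R2 / (-17/2).
R1 ← R1 + 3/2·R2.
R3 ← R3 / (-11).
R1 ← R1 − 15/17·R3.
R2 ← R2 + 7/17·R3.
Rank is 3 with 4 unknowns, leaving x_4 free.

infinitely many solutions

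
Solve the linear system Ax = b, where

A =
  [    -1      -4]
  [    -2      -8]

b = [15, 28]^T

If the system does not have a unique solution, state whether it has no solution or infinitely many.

no solution

Row-reduce:
R1 ← R1 / (-1).
R2 ← R2 + 2·R1.
Row 2 reduces to 0 = -2, a contradiction. The system is inconsistent.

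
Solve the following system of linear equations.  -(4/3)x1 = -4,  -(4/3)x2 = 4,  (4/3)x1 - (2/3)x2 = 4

Row-reduce:
R1 ← R1 / (-4/3).
R3 ← R3 − 4/3·R1.
R2 ← R2 / (-4/3).
R3 ← R3 + 2/3·R2.
Row 3 reduces to 0 = -2, a contradiction. The system is inconsistent.

no solution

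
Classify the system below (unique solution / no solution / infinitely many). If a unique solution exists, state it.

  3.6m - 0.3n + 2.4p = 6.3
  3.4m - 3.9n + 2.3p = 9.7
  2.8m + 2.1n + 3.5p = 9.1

m = -1, n = -1, p = 4

Row-reduce the augmented matrix:
R1 ← R1 / (18/5).
R2 ← R2 − 17/5·R1.
R3 ← R3 − 14/5·R1.
R2 ← R2 / (-217/60).
R1 ← R1 + 1/12·R2.
R3 ← R3 − 7/3·R2.
R3 ← R3 / (513/310).
R1 ← R1 − 289/434·R3.
R2 ← R2 + 2/217·R3.
Reading off the reduced rows gives m = -1, n = -1, p = 4.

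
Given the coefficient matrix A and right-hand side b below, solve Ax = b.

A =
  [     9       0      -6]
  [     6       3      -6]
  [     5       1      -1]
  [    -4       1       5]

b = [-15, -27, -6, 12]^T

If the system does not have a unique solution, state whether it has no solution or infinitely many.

Row-reduce:
R1 ← R1 / (9).
R2 ← R2 − 6·R1.
R3 ← R3 − 5·R1.
R4 ← R4 + 4·R1.
R2 ← R2 / (3).
R3 ← R3 − 1·R2.
R4 ← R4 − 1·R2.
R3 ← R3 / (3).
R1 ← R1 + 2/3·R3.
R2 ← R2 + 2/3·R3.
R4 ← R4 − 3·R3.
Row 4 reduces to 0 = 3, a contradiction. The system is inconsistent.

no solution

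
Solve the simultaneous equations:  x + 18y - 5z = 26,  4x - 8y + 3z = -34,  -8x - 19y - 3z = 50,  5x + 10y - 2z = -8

Row-reduce the augmented matrix:
R2 ← R2 − 4·R1.
R3 ← R3 + 8·R1.
R4 ← R4 − 5·R1.
R2 ← R2 / (-80).
R1 ← R1 − 18·R2.
R3 ← R3 − 125·R2.
R4 ← R4 + 80·R2.
R3 ← R3 / (-113/16).
R1 ← R1 − 7/40·R3.
R2 ← R2 + 23/80·R3.
R4 reduces to 0 = 0, so the extra equation is consistent.
Reading off the reduced rows gives x = -4, y = 0, z = -6.

x = -4, y = 0, z = -6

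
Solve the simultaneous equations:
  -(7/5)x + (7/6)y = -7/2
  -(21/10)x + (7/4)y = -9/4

Row-reduce:
R1 ← R1 / (-7/5).
R2 ← R2 + 21/10·R1.
Row 2 reduces to 0 = 3, a contradiction. The system is inconsistent.

no solution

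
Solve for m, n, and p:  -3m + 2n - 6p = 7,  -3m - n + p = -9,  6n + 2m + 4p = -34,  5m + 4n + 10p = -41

m = 3, n = -4, p = -4

Row-reduce the augmented matrix:
R1 ← R1 / (-3).
R2 ← R2 + 3·R1.
R3 ← R3 − 2·R1.
R4 ← R4 − 5·R1.
R2 ← R2 / (-3).
R1 ← R1 + 2/3·R2.
R3 ← R3 − 22/3·R2.
R4 ← R4 − 22/3·R2.
R3 ← R3 / (154/9).
R1 ← R1 − 4/9·R3.
R2 ← R2 + 7/3·R3.
R4 ← R4 − 154/9·R3.
R4 reduces to 0 = 0, so the extra equation is consistent.
Reading off the reduced rows gives m = 3, n = -4, p = -4.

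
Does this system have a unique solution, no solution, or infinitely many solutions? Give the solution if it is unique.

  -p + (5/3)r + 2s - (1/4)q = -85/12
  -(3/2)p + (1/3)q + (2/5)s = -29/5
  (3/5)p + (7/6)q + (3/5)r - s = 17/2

infinitely many solutions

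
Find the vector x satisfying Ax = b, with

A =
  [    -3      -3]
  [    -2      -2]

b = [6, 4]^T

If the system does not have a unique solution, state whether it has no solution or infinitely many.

infinitely many solutions

Row-reduce:
R1 ← R1 / (-3).
R2 ← R2 + 2·R1.
Rank is 1 with 2 unknowns, leaving x_2 free.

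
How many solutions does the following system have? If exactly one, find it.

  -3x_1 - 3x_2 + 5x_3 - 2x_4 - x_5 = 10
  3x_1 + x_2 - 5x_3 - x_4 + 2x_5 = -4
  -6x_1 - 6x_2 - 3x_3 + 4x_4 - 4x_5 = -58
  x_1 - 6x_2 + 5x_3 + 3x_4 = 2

infinitely many solutions

Row-reduce:
R1 ← R1 / (-3).
R2 ← R2 − 3·R1.
R3 ← R3 + 6·R1.
R4 ← R4 − 1·R1.
R2 ← R2 / (-2).
R1 ← R1 − 1·R2.
R4 ← R4 + 7·R2.
R3 ← R3 / (-13).
R1 ← R1 + 5/3·R3.
R4 ← R4 − 20/3·R3.
R4 ← R4 / (1321/78).
R1 ← R1 + 145/78·R4.
R2 ← R2 − 3/2·R4.
R3 ← R3 + 8/13·R4.
Rank is 4 with 5 unknowns, leaving x_5 free.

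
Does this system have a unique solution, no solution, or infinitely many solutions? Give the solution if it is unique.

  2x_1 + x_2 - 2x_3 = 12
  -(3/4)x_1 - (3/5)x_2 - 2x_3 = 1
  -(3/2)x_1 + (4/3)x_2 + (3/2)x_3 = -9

Row-reduce the augmented matrix:
R1 ← R1 / (2).
R2 ← R2 + 3/4·R1.
R3 ← R3 + 3/2·R1.
R2 ← R2 / (-9/40).
R1 ← R1 − 1/2·R2.
R3 ← R3 − 25/12·R2.
R3 ← R3 / (-1375/54).
R1 ← R1 + 64/9·R3.
R2 ← R2 − 110/9·R3.
Reading off the reduced rows gives x_1 = 4, x_2 = 0, x_3 = -2.

x_1 = 4, x_2 = 0, x_3 = -2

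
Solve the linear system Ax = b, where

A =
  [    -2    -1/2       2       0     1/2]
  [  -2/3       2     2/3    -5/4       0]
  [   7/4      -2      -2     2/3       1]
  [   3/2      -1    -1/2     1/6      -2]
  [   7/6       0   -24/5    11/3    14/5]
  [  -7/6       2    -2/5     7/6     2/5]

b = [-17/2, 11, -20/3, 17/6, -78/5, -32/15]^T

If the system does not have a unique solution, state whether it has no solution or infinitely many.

Row-reduce:
R1 ← R1 / (-2).
R2 ← R2 + 2/3·R1.
R3 ← R3 − 7/4·R1.
R4 ← R4 − 3/2·R1.
R5 ← R5 − 7/6·R1.
R6 ← R6 + 7/6·R1.
R2 ← R2 / (13/6).
R1 ← R1 − 1/4·R2.
R3 ← R3 + 39/16·R2.
R4 ← R4 + 11/8·R2.
R5 ← R5 + 7/24·R2.
R6 ← R6 − 55/24·R2.
R3 ← R3 / (-1/4).
R1 ← R1 + 1·R3.
R4 ← R4 − 1·R3.
R5 ← R5 + 109/30·R3.
R6 ← R6 + 47/30·R3.
R4 ← R4 / (-2237/624).
R1 ← R1 − 121/39·R4.
R2 ← R2 + 15/26·R4.
R3 ← R3 − 71/24·R4.
R5 ← R5 − 16669/1170·R4.
R6 ← R6 − 16669/2340·R4.
R5 ← R5 / (-70636/33555).
R1 ← R1 + 5372/2237·R5.
R2 ← R2 + 1349/2237·R5.
R3 ← R3 + 5150/2237·R5.
R4 ← R4 + 2040/2237·R5.
R6 ← R6 + 35318/33555·R5.
Row 6 reduces to 0 = -1, a contradiction. The system is inconsistent.

no solution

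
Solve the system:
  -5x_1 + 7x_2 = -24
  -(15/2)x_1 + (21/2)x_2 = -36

Row-reduce:
R1 ← R1 / (-5).
R2 ← R2 + 15/2·R1.
Rank is 1 with 2 unknowns, leaving x_2 free.

infinitely many solutions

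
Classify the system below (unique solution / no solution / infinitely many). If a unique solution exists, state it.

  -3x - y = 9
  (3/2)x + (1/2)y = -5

Row-reduce:
R1 ← R1 / (-3).
R2 ← R2 − 3/2·R1.
Row 2 reduces to 0 = -1/2, a contradiction. The system is inconsistent.

no solution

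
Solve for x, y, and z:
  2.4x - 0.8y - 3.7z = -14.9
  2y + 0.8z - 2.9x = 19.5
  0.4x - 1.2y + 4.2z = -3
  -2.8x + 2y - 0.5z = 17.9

x = -3, y = 5, z = 1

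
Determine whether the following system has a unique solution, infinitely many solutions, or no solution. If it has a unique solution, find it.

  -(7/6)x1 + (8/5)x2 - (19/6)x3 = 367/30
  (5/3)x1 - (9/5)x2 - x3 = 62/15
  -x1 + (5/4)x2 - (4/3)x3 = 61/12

Row-reduce:
R1 ← R1 / (-7/6).
R2 ← R2 − 5/3·R1.
R3 ← R3 + 1·R1.
R2 ← R2 / (17/35).
R1 ← R1 + 48/35·R2.
R3 ← R3 + 17/140·R2.
Rank is 2 with 3 unknowns, leaving x3 free.

infinitely many solutions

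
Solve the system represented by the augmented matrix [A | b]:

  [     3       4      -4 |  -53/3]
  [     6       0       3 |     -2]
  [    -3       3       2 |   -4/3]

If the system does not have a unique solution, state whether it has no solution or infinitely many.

x_1 = -1, x_2 = -7/3, x_3 = 4/3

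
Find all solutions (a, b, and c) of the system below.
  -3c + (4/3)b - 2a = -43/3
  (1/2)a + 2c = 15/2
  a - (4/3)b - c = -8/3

Row-reduce:
R1 ← R1 / (-2).
R2 ← R2 − 1/2·R1.
R3 ← R3 − 1·R1.
R2 ← R2 / (1/3).
R1 ← R1 + 2/3·R2.
R3 ← R3 + 2/3·R2.
Row 3 reduces to 0 = -2, a contradiction. The system is inconsistent.

no solution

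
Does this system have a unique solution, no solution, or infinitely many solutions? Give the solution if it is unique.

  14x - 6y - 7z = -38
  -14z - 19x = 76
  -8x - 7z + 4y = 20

x = -4, y = -3, z = 0

Row-reduce the augmented matrix:
R1 ← R1 / (14).
R2 ← R2 + 19·R1.
R3 ← R3 + 8·R1.
R2 ← R2 / (-57/7).
R1 ← R1 + 3/7·R2.
R3 ← R3 − 4/7·R2.
R3 ← R3 / (-721/57).
R1 ← R1 − 14/19·R3.
R2 ← R2 − 329/114·R3.
Reading off the reduced rows gives x = -4, y = -3, z = 0.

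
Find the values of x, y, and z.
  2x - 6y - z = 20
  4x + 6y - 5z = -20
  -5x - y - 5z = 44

x = -4, y = -4, z = -4

Row-reduce the augmented matrix:
R1 ← R1 / (2).
R2 ← R2 − 4·R1.
R3 ← R3 + 5·R1.
R2 ← R2 / (18).
R1 ← R1 + 3·R2.
R3 ← R3 + 16·R2.
R3 ← R3 / (-61/6).
R1 ← R1 + 1·R3.
R2 ← R2 + 1/6·R3.
Reading off the reduced rows gives x = -4, y = -4, z = -4.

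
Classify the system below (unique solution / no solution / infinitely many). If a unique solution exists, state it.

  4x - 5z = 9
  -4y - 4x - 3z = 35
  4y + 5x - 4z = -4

x = -4, y = -1, z = -5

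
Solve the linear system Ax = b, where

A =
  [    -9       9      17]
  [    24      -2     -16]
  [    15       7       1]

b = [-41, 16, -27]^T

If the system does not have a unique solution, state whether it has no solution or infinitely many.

no solution

Row-reduce:
R1 ← R1 / (-9).
R2 ← R2 − 24·R1.
R3 ← R3 − 15·R1.
R2 ← R2 / (22).
R1 ← R1 + 1·R2.
R3 ← R3 − 22·R2.
Row 3 reduces to 0 = -2, a contradiction. The system is inconsistent.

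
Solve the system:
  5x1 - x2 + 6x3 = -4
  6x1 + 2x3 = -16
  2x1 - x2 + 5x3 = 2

Row-reduce:
R1 ← R1 / (5).
R2 ← R2 − 6·R1.
R3 ← R3 − 2·R1.
R2 ← R2 / (6/5).
R1 ← R1 + 1/5·R2.
R3 ← R3 + 3/5·R2.
Row 3 reduces to 0 = -2, a contradiction. The system is inconsistent.

no solution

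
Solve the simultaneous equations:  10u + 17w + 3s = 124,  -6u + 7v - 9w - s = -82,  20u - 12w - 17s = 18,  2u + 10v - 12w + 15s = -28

u = 5, v = -2, w = 4, s = 2

Row-reduce the augmented matrix:
R1 ← R1 / (10).
R2 ← R2 + 6·R1.
R3 ← R3 − 20·R1.
R4 ← R4 − 2·R1.
R2 ← R2 / (7).
R4 ← R4 − 10·R2.
R3 ← R3 / (-46).
R1 ← R1 − 17/10·R3.
R2 ← R2 − 6/35·R3.
R4 ← R4 + 599/35·R3.
R4 ← R4 / (1527/70).
R1 ← R1 + 11/20·R4.
R2 ← R2 − 1/35·R4.
R3 ← R3 − 1/2·R4.
Reading off the reduced rows gives u = 5, v = -2, w = 4, s = 2.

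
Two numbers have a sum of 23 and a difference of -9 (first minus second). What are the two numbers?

Let x = first number, y = second number.
  x + y = 23
  x - y = -9
Row-reduce the augmented matrix:
R2 ← R2 − 1·R1.
R2 ← R2 / (-2).
R1 ← R1 − 1·R2.
Reading off the reduced rows gives x = 7, y = 16.

first number: 7, second number: 16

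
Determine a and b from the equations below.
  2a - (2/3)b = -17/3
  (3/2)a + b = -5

Row-reduce the augmented matrix:
R1 ← R1 / (2).
R2 ← R2 − 3/2·R1.
R2 ← R2 / (3/2).
R1 ← R1 + 1/3·R2.
Reading off the reduced rows gives a = -3, b = -1/2.

a = -3, b = -1/2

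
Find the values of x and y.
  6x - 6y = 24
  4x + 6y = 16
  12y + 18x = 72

Row-reduce the augmented matrix:
R1 ← R1 / (6).
R2 ← R2 − 4·R1.
R3 ← R3 − 18·R1.
R2 ← R2 / (10).
R1 ← R1 + 1·R2.
R3 ← R3 − 30·R2.
R3 reduces to 0 = 0, so the extra equation is consistent.
Reading off the reduced rows gives x = 4, y = 0.

x = 4, y = 0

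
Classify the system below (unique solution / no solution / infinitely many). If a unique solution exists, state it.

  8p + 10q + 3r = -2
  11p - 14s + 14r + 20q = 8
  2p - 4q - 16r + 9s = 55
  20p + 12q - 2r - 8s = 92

Row-reduce the augmented matrix:
R1 ← R1 / (8).
R2 ← R2 − 11·R1.
R3 ← R3 − 2·R1.
R4 ← R4 − 20·R1.
R2 ← R2 / (25/4).
R1 ← R1 − 5/4·R2.
R3 ← R3 + 13/2·R2.
R4 ← R4 + 13·R2.
R3 ← R3 / (-162/25).
R1 ← R1 + 8/5·R3.
R2 ← R2 − 79/50·R3.
R4 ← R4 − 276/25·R3.
R4 ← R4 / (-1258/27).
R1 ← R1 − 338/81·R4.
R2 ← R2 + 1165/324·R4.
R3 ← R3 − 139/162·R4.
Reading off the reduced rows gives p = 2, q = 0, r = -6, s = -5.

p = 2, q = 0, r = -6, s = -5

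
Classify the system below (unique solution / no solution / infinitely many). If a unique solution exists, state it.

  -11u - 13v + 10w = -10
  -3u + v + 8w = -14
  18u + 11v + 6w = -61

u = -3, v = 1, w = -3

Row-reduce the augmented matrix:
R1 ← R1 / (-11).
R2 ← R2 + 3·R1.
R3 ← R3 − 18·R1.
R2 ← R2 / (50/11).
R1 ← R1 − 13/11·R2.
R3 ← R3 + 113/11·R2.
R3 ← R3 / (857/25).
R1 ← R1 + 57/25·R3.
R2 ← R2 − 29/25·R3.
Reading off the reduced rows gives u = -3, v = 1, w = -3.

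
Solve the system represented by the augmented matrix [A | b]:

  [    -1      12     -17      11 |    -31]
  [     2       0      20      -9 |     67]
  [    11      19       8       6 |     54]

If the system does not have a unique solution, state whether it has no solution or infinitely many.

infinitely many solutions

Row-reduce:
R1 ← R1 / (-1).
R2 ← R2 − 2·R1.
R3 ← R3 − 11·R1.
R2 ← R2 / (24).
R1 ← R1 + 12·R2.
R3 ← R3 − 151·R2.
R3 ← R3 / (-1091/12).
R1 ← R1 − 10·R3.
R2 ← R2 + 7/12·R3.
Rank is 3 with 4 unknowns, leaving x_4 free.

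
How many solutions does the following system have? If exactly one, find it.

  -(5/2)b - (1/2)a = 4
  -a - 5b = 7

Row-reduce:
R1 ← R1 / (-1/2).
R2 ← R2 + 1·R1.
Row 2 reduces to 0 = -1, a contradiction. The system is inconsistent.

no solution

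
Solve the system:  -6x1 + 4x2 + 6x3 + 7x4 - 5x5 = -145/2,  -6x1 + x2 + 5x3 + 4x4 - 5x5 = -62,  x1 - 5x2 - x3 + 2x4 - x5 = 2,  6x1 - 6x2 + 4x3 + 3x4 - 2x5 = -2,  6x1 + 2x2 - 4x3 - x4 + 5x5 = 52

Row-reduce:
R1 ← R1 / (-6).
R2 ← R2 + 6·R1.
R3 ← R3 − 1·R1.
R4 ← R4 − 6·R1.
R5 ← R5 − 6·R1.
R2 ← R2 / (-3).
R1 ← R1 + 2/3·R2.
R3 ← R3 + 13/3·R2.
R4 ← R4 + 2·R2.
R5 ← R5 − 6·R2.
R3 ← R3 / (13/9).
R1 ← R1 + 7/9·R3.
R2 ← R2 − 1/3·R3.
R4 ← R4 − 32/3·R3.
R4 ← R4 / (-564/13).
R1 ← R1 − 46/13·R4.
R2 ← R2 + 19/26·R4.
R3 ← R3 − 135/26·R4.
Row 5 reduces to 0 = 1/2, a contradiction. The system is inconsistent.

no solution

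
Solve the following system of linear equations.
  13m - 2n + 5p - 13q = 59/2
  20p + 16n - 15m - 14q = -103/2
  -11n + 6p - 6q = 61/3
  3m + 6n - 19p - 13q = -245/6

m = 5/2, n = -5/3, p = 4/3, q = 1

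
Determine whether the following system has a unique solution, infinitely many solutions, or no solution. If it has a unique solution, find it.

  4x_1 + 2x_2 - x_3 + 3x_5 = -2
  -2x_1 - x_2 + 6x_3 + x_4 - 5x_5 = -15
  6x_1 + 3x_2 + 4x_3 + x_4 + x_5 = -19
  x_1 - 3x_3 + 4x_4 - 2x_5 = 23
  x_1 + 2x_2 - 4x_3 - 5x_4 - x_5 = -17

Row-reduce:
R1 ← R1 / (4).
R2 ← R2 + 2·R1.
R3 ← R3 − 6·R1.
R4 ← R4 − 1·R1.
R5 ← R5 − 1·R1.
Swap R2 and R4.
R2 ← R2 / (-1/2).
R1 ← R1 − 1/2·R2.
R5 ← R5 − 3/2·R2.
R3 ← R3 / (11/2).
R1 ← R1 + 3·R3.
R2 ← R2 − 11/2·R3.
R4 ← R4 − 11/2·R3.
R5 ← R5 + 12·R3.
Swap R4 and R5.
R4 ← R4 / (101/11).
R1 ← R1 − 50/11·R4.
R2 ← R2 + 9·R4.
R3 ← R3 − 2/11·R4.
Rank is 4 with 5 unknowns, leaving x_5 free.

infinitely many solutions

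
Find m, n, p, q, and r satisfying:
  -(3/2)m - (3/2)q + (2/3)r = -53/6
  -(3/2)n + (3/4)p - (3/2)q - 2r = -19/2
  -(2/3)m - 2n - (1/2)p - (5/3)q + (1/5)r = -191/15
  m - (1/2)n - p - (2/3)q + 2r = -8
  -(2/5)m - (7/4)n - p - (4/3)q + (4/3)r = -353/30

Row-reduce the augmented matrix:
R1 ← R1 / (-3/2).
R3 ← R3 + 2/3·R1.
R4 ← R4 − 1·R1.
R5 ← R5 + 2/5·R1.
R2 ← R2 / (-3/2).
R3 ← R3 + 2·R2.
R4 ← R4 + 1/2·R2.
R5 ← R5 + 7/4·R2.
R3 ← R3 / (-3/2).
R2 ← R2 + 1/2·R3.
R4 ← R4 + 5/4·R3.
R5 ← R5 + 15/8·R3.
R4 ← R4 / (-2).
R1 ← R1 − 1·R4.
R2 ← R2 − 2/3·R4.
R3 ← R3 + 2/3·R4.
R5 ← R5 + 13/30·R4.
R5 ← R5 / (641/9720).
R1 ← R1 − 13/324·R5.
R2 ← R2 − 1943/2430·R5.
R3 ← R3 + 4949/2430·R5.
R4 ← R4 + 157/324·R5.
Reading off the reduced rows gives m = -1, n = 2, p = -2, q = 6, r = -2.

m = -1, n = 2, p = -2, q = 6, r = -2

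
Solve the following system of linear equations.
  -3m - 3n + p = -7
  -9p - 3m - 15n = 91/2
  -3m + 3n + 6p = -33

Row-reduce:
R1 ← R1 / (-3).
R2 ← R2 + 3·R1.
R3 ← R3 + 3·R1.
R2 ← R2 / (-12).
R1 ← R1 − 1·R2.
R3 ← R3 − 6·R2.
Row 3 reduces to 0 = 1/4, a contradiction. The system is inconsistent.

no solution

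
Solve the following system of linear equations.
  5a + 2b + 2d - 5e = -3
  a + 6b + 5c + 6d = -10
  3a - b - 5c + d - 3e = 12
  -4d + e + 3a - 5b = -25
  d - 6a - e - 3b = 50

a = -6, b = -2, c = -2, d = 3, e = -5

Row-reduce the augmented matrix:
R1 ← R1 / (5).
R2 ← R2 − 1·R1.
R3 ← R3 − 3·R1.
R4 ← R4 − 3·R1.
R5 ← R5 + 6·R1.
R2 ← R2 / (28/5).
R1 ← R1 − 2/5·R2.
R3 ← R3 + 11/5·R2.
R4 ← R4 + 31/5·R2.
R5 ← R5 + 3/5·R2.
R3 ← R3 / (-85/28).
R1 ← R1 + 5/14·R3.
R2 ← R2 − 25/28·R3.
R4 ← R4 − 155/28·R3.
R5 ← R5 − 15/28·R3.
R4 ← R4 / (79/17).
R1 ← R1 + 4/17·R4.
R2 ← R2 − 27/17·R4.
R3 ← R3 + 56/85·R4.
R5 ← R5 − 74/17·R4.
R5 ← R5 / (-970/79).
R1 ← R1 + 65/79·R5.
R2 ← R2 + 134/79·R5.
R3 ← R3 − 55/79·R5.
R4 ← R4 − 99/79·R5.
Reading off the reduced rows gives a = -6, b = -2, c = -2, d = 3, e = -5.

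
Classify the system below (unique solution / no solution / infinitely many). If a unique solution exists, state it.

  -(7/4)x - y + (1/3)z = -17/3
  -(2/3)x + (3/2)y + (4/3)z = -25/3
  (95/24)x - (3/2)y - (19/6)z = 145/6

Row-reduce:
R1 ← R1 / (-7/4).
R2 ← R2 + 2/3·R1.
R3 ← R3 − 95/24·R1.
R2 ← R2 / (79/42).
R1 ← R1 − 4/7·R2.
R3 ← R3 + 79/21·R2.
Row 3 reduces to 0 = -1, a contradiction. The system is inconsistent.

no solution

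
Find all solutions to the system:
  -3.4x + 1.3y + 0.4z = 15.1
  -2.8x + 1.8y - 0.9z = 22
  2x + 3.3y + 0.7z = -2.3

x = -4, y = 3, z = -6

Row-reduce the augmented matrix:
R1 ← R1 / (-17/5).
R2 ← R2 + 14/5·R1.
R3 ← R3 − 2·R1.
R2 ← R2 / (62/85).
R1 ← R1 + 13/34·R2.
R3 ← R3 − 691/170·R2.
R3 ← R3 / (1931/248).
R1 ← R1 + 189/248·R3.
R2 ← R2 + 209/124·R3.
Reading off the reduced rows gives x = -4, y = 3, z = -6.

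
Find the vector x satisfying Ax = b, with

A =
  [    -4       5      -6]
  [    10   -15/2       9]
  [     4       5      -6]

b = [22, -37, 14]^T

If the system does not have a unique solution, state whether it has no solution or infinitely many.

infinitely many solutions

Row-reduce:
R1 ← R1 / (-4).
R2 ← R2 − 10·R1.
R3 ← R3 − 4·R1.
R2 ← R2 / (5).
R1 ← R1 + 5/4·R2.
R3 ← R3 − 10·R2.
Rank is 2 with 3 unknowns, leaving x_3 free.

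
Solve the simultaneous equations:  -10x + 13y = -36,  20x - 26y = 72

Row-reduce:
R1 ← R1 / (-10).
R2 ← R2 − 20·R1.
Rank is 1 with 2 unknowns, leaving y free.

infinitely many solutions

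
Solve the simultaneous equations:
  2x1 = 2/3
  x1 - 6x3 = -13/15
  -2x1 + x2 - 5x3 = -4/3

Row-reduce the augmented matrix:
R1 ← R1 / (2).
R2 ← R2 − 1·R1.
R3 ← R3 + 2·R1.
Swap R2 and R3.
R3 ← R3 / (-6).
R2 ← R2 + 5·R3.
Reading off the reduced rows gives x1 = 1/3, x2 = 1/3, x3 = 1/5.

x1 = 1/3, x2 = 1/3, x3 = 1/5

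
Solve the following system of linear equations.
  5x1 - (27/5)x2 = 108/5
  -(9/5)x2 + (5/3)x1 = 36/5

Row-reduce:
R1 ← R1 / (5).
R2 ← R2 − 5/3·R1.
Rank is 1 with 2 unknowns, leaving x2 free.

infinitely many solutions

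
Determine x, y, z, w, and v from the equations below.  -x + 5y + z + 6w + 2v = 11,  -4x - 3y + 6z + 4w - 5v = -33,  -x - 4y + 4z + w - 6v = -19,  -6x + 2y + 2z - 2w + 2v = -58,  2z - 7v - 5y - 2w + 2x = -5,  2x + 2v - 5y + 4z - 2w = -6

x = 6, y = -2, z = -5, w = 5, v = 1

Row-reduce the augmented matrix:
R1 ← R1 / (-1).
R2 ← R2 + 4·R1.
R3 ← R3 + 1·R1.
R4 ← R4 + 6·R1.
R5 ← R5 − 2·R1.
R6 ← R6 − 2·R1.
R2 ← R2 / (-23).
R1 ← R1 + 5·R2.
R3 ← R3 + 9·R2.
R4 ← R4 + 28·R2.
R5 ← R5 − 5·R2.
R6 ← R6 − 5·R2.
R3 ← R3 / (51/23).
R1 ← R1 + 33/23·R3.
R2 ← R2 + 2/23·R3.
R4 ← R4 + 148/23·R3.
R5 ← R5 − 102/23·R3.
R6 ← R6 − 148/23·R3.
R4 ← R4 / (-278/51).
R1 ← R1 − 3/17·R4.
R2 ← R2 − 50/51·R4.
R3 ← R3 − 65/51·R4.
R6 ← R6 + 130/51·R4.
Swap R5 and R6.
R5 ← R5 / (1787/139).
R1 ← R1 + 159/139·R5.
R2 ← R2 + 3/139·R5.
R3 ← R3 + 268/139·R5.
R4 ← R4 − 67/139·R5.
R6 reduces to 0 = 0, so the extra equation is consistent.
Reading off the reduced rows gives x = 6, y = -2, z = -5, w = 5, v = 1.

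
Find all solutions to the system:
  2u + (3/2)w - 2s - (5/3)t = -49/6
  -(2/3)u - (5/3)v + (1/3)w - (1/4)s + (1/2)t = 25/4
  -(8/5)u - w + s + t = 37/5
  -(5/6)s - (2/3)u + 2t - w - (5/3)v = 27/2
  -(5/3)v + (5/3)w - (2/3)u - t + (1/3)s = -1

infinitely many solutions

Row-reduce:
R1 ← R1 / (2).
R2 ← R2 + 2/3·R1.
R3 ← R3 + 8/5·R1.
R4 ← R4 + 2/3·R1.
R5 ← R5 + 2/3·R1.
R2 ← R2 / (-5/3).
R4 ← R4 + 5/3·R2.
R5 ← R5 + 5/3·R2.
R3 ← R3 / (1/5).
R1 ← R1 − 3/4·R3.
R2 ← R2 + 1/2·R3.
R4 ← R4 + 4/3·R3.
R5 ← R5 − 4/3·R3.
R4 ← R4 / (-55/12).
R1 ← R1 − 5/4·R4.
R2 ← R2 + 19/20·R4.
R3 ← R3 + 3·R4.
R5 ← R5 − 55/12·R4.
Rank is 4 with 5 unknowns, leaving t free.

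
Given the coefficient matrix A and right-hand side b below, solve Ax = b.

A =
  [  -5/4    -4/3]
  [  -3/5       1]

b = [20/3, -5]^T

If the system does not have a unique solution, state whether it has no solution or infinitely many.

x_1 = 0, x_2 = -5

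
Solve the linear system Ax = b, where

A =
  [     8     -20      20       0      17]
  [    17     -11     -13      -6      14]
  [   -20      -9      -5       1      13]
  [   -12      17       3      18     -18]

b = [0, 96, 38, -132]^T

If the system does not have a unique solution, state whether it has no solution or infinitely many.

Row-reduce:
R1 ← R1 / (8).
R2 ← R2 − 17·R1.
R3 ← R3 + 20·R1.
R4 ← R4 + 12·R1.
R2 ← R2 / (63/2).
R1 ← R1 + 5/2·R2.
R3 ← R3 + 59·R2.
R4 ← R4 + 13·R2.
R3 ← R3 / (-1238/21).
R1 ← R1 + 40/21·R3.
R2 ← R2 + 37/21·R3.
R4 ← R4 − 212/21·R3.
R4 ← R4 / (8524/619).
R1 ← R1 + 90/619·R4.
R2 ← R2 − 143/1238·R4.
R3 ← R3 − 215/1238·R4.
Rank is 4 with 5 unknowns, leaving x_5 free.

infinitely many solutions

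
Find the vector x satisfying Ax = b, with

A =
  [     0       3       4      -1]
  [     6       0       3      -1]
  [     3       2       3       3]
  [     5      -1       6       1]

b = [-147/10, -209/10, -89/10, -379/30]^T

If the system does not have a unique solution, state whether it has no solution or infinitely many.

x_1 = -8/3, x_2 = -3, x_3 = -4/5, x_4 = 5/2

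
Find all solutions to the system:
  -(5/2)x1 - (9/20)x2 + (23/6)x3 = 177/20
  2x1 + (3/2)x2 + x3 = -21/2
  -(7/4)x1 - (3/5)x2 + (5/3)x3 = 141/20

Row-reduce:
R1 ← R1 / (-5/2).
R2 ← R2 − 2·R1.
R3 ← R3 + 7/4·R1.
R2 ← R2 / (57/50).
R1 ← R1 − 9/50·R2.
R3 ← R3 + 57/200·R2.
Rank is 2 with 3 unknowns, leaving x3 free.

infinitely many solutions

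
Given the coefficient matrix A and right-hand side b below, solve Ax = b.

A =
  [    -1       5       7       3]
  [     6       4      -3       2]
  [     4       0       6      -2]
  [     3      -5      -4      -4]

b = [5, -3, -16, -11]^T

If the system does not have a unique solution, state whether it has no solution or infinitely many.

no solution

Row-reduce:
R1 ← R1 / (-1).
R2 ← R2 − 6·R1.
R3 ← R3 − 4·R1.
R4 ← R4 − 3·R1.
R2 ← R2 / (34).
R1 ← R1 + 5·R2.
R3 ← R3 − 20·R2.
R4 ← R4 − 10·R2.
R3 ← R3 / (188/17).
R1 ← R1 + 43/34·R3.
R2 ← R2 − 39/34·R3.
R4 ← R4 − 94/17·R3.
Row 4 reduces to 0 = 2, a contradiction. The system is inconsistent.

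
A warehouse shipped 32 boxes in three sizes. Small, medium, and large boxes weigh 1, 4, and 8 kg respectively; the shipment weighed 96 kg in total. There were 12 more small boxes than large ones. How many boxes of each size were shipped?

small boxes: 16, medium boxes: 12, large boxes: 4

Let s = small boxes, m = medium boxes, l = large boxes.
  s + m + l = 32
  s + 4m + 8l = 96
  s - l = 12
Row-reduce the augmented matrix:
R2 ← R2 − 1·R1.
R3 ← R3 − 1·R1.
R2 ← R2 / (3).
R1 ← R1 − 1·R2.
R3 ← R3 + 1·R2.
R3 ← R3 / (1/3).
R1 ← R1 + 4/3·R3.
R2 ← R2 − 7/3·R3.
Reading off the reduced rows gives s = 16, m = 12, l = 4.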